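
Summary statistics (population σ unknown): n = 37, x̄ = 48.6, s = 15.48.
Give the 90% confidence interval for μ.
(44.30, 52.90)

t-interval (σ unknown):
df = n - 1 = 36
t* = 1.688 for 90% confidence

Margin of error = t* · s/√n = 1.688 · 15.48/√37 = 4.30

CI: (44.30, 52.90)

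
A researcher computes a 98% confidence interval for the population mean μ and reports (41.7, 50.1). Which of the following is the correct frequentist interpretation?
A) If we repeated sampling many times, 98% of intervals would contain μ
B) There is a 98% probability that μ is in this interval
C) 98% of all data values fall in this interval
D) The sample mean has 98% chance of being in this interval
A

A) Correct — this is the frequentist long-run coverage interpretation.
B) Wrong — μ is fixed; the randomness lives in the interval, not in μ.
C) Wrong — a CI is about the parameter μ, not individual data values.
D) Wrong — x̄ is observed and sits in the interval by construction.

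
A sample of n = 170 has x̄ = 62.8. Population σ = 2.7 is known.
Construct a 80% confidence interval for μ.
(62.53, 63.07)

z-interval (σ known):
z* = 1.282 for 80% confidence

Margin of error = z* · σ/√n = 1.282 · 2.7/√170 = 0.27

CI: (62.8 - 0.27, 62.8 + 0.27) = (62.53, 63.07)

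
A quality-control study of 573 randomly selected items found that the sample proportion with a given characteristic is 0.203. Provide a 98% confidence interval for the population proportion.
(0.164, 0.242)

Proportion CI:
SE = √(p̂(1-p̂)/n) = √(0.203 · 0.797 / 573) = 0.01680

z* = 2.326
Margin = z* · SE = 2.326 · 0.01680 = 0.0391

CI: 0.203 ± 0.0391 = (0.164, 0.242)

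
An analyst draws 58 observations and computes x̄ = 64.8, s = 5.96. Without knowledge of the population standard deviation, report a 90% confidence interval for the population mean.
(63.49, 66.11)

t-interval (σ unknown):
df = n - 1 = 57
t* = 1.672 for 90% confidence

Margin of error = t* · s/√n = 1.672 · 5.96/√58 = 1.31

CI: (63.49, 66.11)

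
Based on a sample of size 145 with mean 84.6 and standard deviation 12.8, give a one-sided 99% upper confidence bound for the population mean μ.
μ ≤ 87.10

Upper bound (one-sided):
t* = 2.353 (one-sided for 99%)
Upper bound = x̄ + t* · s/√n = 84.6 + 2.353 · 12.8/√145 = 87.10

We are 99% confident that μ ≤ 87.10.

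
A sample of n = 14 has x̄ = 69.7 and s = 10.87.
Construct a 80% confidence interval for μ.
(65.78, 73.62)

t-interval (σ unknown):
df = n - 1 = 13
t* = 1.350 for 80% confidence

Margin of error = t* · s/√n = 1.350 · 10.87/√14 = 3.92

CI: (65.78, 73.62)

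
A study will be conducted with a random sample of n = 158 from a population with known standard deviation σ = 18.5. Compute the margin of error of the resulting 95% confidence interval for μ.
Margin of error = 2.88

Margin of error = z* · σ/√n
= 1.960 · 18.5/√158
= 1.960 · 18.5/12.5698
= 2.88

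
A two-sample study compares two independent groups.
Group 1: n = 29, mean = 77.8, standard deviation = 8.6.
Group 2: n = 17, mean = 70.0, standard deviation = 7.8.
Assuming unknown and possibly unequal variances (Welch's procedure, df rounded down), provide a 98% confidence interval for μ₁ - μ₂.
(1.77, 13.83)

Difference: x̄₁ - x̄₂ = 7.80
SE = √(s₁²/n₁ + s₂²/n₂) = √(8.6²/29 + 7.8²/17) = 2.4757
df = 36.37 → 36 (Welch–Satterthwaite, rounded down)
t* = 2.434

CI: 7.80 ± 2.434 · 2.4757 = 7.80 ± 6.03 = (1.77, 13.83)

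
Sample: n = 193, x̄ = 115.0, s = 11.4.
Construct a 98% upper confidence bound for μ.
μ ≤ 116.70

Upper bound (one-sided):
t* = 2.068 (one-sided for 98%)
Upper bound = x̄ + t* · s/√n = 115.0 + 2.068 · 11.4/√193 = 116.70

We are 98% confident that μ ≤ 116.70.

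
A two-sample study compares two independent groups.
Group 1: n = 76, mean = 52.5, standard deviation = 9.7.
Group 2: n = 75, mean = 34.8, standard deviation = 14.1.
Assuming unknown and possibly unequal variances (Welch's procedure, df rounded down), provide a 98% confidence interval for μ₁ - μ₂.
(13.06, 22.34)

Difference: x̄₁ - x̄₂ = 17.70
SE = √(s₁²/n₁ + s₂²/n₂) = √(9.7²/76 + 14.1²/75) = 1.9720
df = 131.06 → 131 (Welch–Satterthwaite, rounded down)
t* = 2.355

CI: 17.70 ± 2.355 · 1.9720 = 17.70 ± 4.64 = (13.06, 22.34)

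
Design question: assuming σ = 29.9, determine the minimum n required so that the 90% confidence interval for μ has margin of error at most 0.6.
n ≥ 6721

For margin E ≤ 0.6:
n ≥ (z* · σ / E)²
n ≥ (1.645 · 29.9 / 0.6)²
n ≥ 6720.04

Minimum n = 6721 (rounding up)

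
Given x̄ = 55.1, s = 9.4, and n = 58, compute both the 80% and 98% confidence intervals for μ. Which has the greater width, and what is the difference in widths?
98% CI is wider by 2.71

df = 57
80% CI: t* = 1.297, (53.50, 56.70), width = 2 · t* · s/√n = 3.20
98% CI: t* = 2.394, (52.15, 58.05), width = 2 · t* · s/√n = 5.91

The 98% CI is wider by 5.91 - 3.20 = 2.71.
Higher confidence requires a wider interval.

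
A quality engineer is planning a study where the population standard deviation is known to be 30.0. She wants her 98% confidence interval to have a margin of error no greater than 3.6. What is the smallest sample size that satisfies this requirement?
n ≥ 376

For margin E ≤ 3.6:
n ≥ (z* · σ / E)²
n ≥ (2.326 · 30.0 / 3.6)²
n ≥ 375.71

Minimum n = 376 (rounding up)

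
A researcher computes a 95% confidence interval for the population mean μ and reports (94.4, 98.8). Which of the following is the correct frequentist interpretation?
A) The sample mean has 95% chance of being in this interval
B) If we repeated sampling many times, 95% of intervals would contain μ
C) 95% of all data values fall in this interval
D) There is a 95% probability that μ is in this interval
B

A) Wrong — x̄ is observed and sits in the interval by construction.
B) Correct — this is the frequentist long-run coverage interpretation.
C) Wrong — a CI is about the parameter μ, not individual data values.
D) Wrong — μ is fixed; the randomness lives in the interval, not in μ.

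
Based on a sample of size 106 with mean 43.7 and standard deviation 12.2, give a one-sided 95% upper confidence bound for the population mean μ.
μ ≤ 45.67

Upper bound (one-sided):
t* = 1.659 (one-sided for 95%)
Upper bound = x̄ + t* · s/√n = 43.7 + 1.659 · 12.2/√106 = 45.67

We are 95% confident that μ ≤ 45.67.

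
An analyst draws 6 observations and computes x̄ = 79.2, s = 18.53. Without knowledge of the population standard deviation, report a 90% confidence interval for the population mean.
(63.96, 94.44)

t-interval (σ unknown):
df = n - 1 = 5
t* = 2.015 for 90% confidence

Margin of error = t* · s/√n = 2.015 · 18.53/√6 = 15.24

CI: (63.96, 94.44)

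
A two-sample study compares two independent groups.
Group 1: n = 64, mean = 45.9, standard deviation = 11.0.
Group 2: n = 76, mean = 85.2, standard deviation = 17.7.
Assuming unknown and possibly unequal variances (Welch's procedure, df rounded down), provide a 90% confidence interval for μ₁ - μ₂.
(-43.36, -35.24)

Difference: x̄₁ - x̄₂ = -39.30
SE = √(s₁²/n₁ + s₂²/n₂) = √(11.0²/64 + 17.7²/76) = 2.4521
df = 127.62 → 127 (Welch–Satterthwaite, rounded down)
t* = 1.657

CI: -39.30 ± 1.657 · 2.4521 = -39.30 ± 4.06 = (-43.36, -35.24)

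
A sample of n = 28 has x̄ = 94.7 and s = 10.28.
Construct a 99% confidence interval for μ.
(89.32, 100.08)

t-interval (σ unknown):
df = n - 1 = 27
t* = 2.771 for 99% confidence

Margin of error = t* · s/√n = 2.771 · 10.28/√28 = 5.38

CI: (89.32, 100.08)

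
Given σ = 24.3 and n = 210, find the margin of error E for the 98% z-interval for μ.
Margin of error = 3.90

Margin of error = z* · σ/√n
= 2.326 · 24.3/√210
= 2.326 · 24.3/14.4914
= 3.90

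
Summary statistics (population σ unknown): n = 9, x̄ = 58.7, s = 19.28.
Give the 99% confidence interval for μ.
(37.14, 80.26)

t-interval (σ unknown):
df = n - 1 = 8
t* = 3.355 for 99% confidence

Margin of error = t* · s/√n = 3.355 · 19.28/√9 = 21.56

CI: (37.14, 80.26)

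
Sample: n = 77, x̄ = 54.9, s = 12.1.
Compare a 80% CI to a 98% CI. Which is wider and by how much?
98% CI is wider by 2.98

df = 76
80% CI: t* = 1.293, (53.12, 56.68), width = 2 · t* · s/√n = 3.57
98% CI: t* = 2.376, (51.62, 58.18), width = 2 · t* · s/√n = 6.55

The 98% CI is wider by 6.55 - 3.57 = 2.98.
Higher confidence requires a wider interval.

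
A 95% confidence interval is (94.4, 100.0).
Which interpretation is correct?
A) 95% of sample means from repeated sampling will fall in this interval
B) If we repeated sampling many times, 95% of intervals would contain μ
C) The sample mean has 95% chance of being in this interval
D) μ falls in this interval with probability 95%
B

A) Wrong — coverage applies to intervals containing μ, not to future x̄ values.
B) Correct — this is the frequentist long-run coverage interpretation.
C) Wrong — x̄ is observed and sits in the interval by construction.
D) Wrong — μ is fixed; the randomness lives in the interval, not in μ.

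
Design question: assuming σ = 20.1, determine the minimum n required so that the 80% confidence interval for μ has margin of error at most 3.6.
n ≥ 52

For margin E ≤ 3.6:
n ≥ (z* · σ / E)²
n ≥ (1.282 · 20.1 / 3.6)²
n ≥ 51.23

Minimum n = 52 (rounding up)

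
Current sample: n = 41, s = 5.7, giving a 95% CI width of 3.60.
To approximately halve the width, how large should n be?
n ≈ 164

CI width ∝ 1/√n
To reduce width by factor 2, need √n to grow by 2 → need 2² = 4 times as many samples.

Current: n = 41, width = 3.60
New: n = 164, width ≈ 1.76

Width reduced by factor of 3.60/1.76 = 2.05.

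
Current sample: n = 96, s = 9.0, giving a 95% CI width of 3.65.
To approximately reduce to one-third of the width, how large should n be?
n ≈ 864

CI width ∝ 1/√n
To reduce width by factor 3, need √n to grow by 3 → need 3² = 9 times as many samples.

Current: n = 96, width = 3.65
New: n = 864, width ≈ 1.20

Width reduced by factor of 3.65/1.20 = 3.04.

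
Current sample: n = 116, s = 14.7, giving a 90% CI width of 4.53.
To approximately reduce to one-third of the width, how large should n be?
n ≈ 1044

CI width ∝ 1/√n
To reduce width by factor 3, need √n to grow by 3 → need 3² = 9 times as many samples.

Current: n = 116, width = 4.53
New: n = 1044, width ≈ 1.50

Width reduced by factor of 4.53/1.50 = 3.02.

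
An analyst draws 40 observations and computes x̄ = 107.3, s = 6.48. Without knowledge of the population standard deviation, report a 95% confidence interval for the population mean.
(105.23, 109.37)

t-interval (σ unknown):
df = n - 1 = 39
t* = 2.023 for 95% confidence

Margin of error = t* · s/√n = 2.023 · 6.48/√40 = 2.07

CI: (105.23, 109.37)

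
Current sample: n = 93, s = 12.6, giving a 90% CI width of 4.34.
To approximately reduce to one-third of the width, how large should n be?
n ≈ 837

CI width ∝ 1/√n
To reduce width by factor 3, need √n to grow by 3 → need 3² = 9 times as many samples.

Current: n = 93, width = 4.34
New: n = 837, width ≈ 1.43

Width reduced by factor of 4.34/1.43 = 3.03.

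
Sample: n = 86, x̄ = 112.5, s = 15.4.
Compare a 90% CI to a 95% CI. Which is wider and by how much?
95% CI is wider by 1.08

df = 85
90% CI: t* = 1.663, (109.74, 115.26), width = 2 · t* · s/√n = 5.52
95% CI: t* = 1.988, (109.20, 115.80), width = 2 · t* · s/√n = 6.60

The 95% CI is wider by 6.60 - 5.52 = 1.08.
Higher confidence requires a wider interval.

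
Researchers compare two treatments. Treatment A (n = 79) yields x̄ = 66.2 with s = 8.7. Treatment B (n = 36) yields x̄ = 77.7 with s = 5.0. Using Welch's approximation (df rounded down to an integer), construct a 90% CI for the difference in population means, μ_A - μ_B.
(-13.63, -9.37)

Difference: x̄₁ - x̄₂ = -11.50
SE = √(s₁²/n₁ + s₂²/n₂) = √(8.7²/79 + 5.0²/36) = 1.2855
df = 106.90 → 106 (Welch–Satterthwaite, rounded down)
t* = 1.659

CI: -11.50 ± 1.659 · 1.2855 = -11.50 ± 2.13 = (-13.63, -9.37)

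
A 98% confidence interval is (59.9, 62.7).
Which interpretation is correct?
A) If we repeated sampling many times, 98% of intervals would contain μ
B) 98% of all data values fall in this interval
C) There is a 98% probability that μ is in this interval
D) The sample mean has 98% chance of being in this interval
A

A) Correct — this is the frequentist long-run coverage interpretation.
B) Wrong — a CI is about the parameter μ, not individual data values.
C) Wrong — μ is fixed; the randomness lives in the interval, not in μ.
D) Wrong — x̄ is observed and sits in the interval by construction.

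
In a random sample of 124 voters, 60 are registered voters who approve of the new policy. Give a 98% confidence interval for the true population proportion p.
(0.379, 0.588)

Proportion CI:
p̂ = 60/124 = 0.48387
SE = √(p̂(1-p̂)/n) = √(0.48387 · 0.51613 / 124) = 0.04488

z* = 2.326
Margin = z* · SE = 2.326 · 0.04488 = 0.1044

CI: 0.48387 ± 0.1044 = (0.379, 0.588)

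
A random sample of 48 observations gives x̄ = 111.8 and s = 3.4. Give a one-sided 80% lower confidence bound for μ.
μ ≥ 111.38

Lower bound (one-sided):
t* = 0.849 (one-sided for 80%)
Lower bound = x̄ - t* · s/√n = 111.8 - 0.849 · 3.4/√48 = 111.38

We are 80% confident that μ ≥ 111.38.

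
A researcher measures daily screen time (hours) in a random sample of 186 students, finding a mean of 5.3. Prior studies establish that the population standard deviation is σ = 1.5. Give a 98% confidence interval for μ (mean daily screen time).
(5.04, 5.56)

z-interval (σ known):
z* = 2.326 for 98% confidence

Margin of error = z* · σ/√n = 2.326 · 1.5/√186 = 0.26

CI: (5.3 - 0.26, 5.3 + 0.26) = (5.04, 5.56)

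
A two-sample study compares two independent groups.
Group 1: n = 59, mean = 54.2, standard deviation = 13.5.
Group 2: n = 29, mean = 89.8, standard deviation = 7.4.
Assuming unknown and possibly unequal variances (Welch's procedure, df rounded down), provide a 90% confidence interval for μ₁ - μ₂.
(-39.31, -31.89)

Difference: x̄₁ - x̄₂ = -35.60
SE = √(s₁²/n₁ + s₂²/n₂) = √(13.5²/59 + 7.4²/29) = 2.2310
df = 84.88 → 84 (Welch–Satterthwaite, rounded down)
t* = 1.663

CI: -35.60 ± 1.663 · 2.2310 = -35.60 ± 3.71 = (-39.31, -31.89)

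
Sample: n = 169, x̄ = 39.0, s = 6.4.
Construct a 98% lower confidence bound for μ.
μ ≥ 37.98

Lower bound (one-sided):
t* = 2.070 (one-sided for 98%)
Lower bound = x̄ - t* · s/√n = 39.0 - 2.070 · 6.4/√169 = 37.98

We are 98% confident that μ ≥ 37.98.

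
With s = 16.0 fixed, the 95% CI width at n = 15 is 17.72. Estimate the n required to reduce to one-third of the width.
n ≈ 135

CI width ∝ 1/√n
To reduce width by factor 3, need √n to grow by 3 → need 3² = 9 times as many samples.

Current: n = 15, width = 17.72
New: n = 135, width ≈ 5.45

Width reduced by factor of 17.72/5.45 = 3.25.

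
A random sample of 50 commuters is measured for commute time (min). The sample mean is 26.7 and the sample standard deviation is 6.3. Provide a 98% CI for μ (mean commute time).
(24.56, 28.84)

t-interval (σ unknown):
df = n - 1 = 49
t* = 2.405 for 98% confidence

Margin of error = t* · s/√n = 2.405 · 6.3/√50 = 2.14

CI: (24.56, 28.84)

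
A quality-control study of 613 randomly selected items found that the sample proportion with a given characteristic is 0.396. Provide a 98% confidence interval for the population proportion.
(0.350, 0.442)

Proportion CI:
SE = √(p̂(1-p̂)/n) = √(0.396 · 0.604 / 613) = 0.01975

z* = 2.326
Margin = z* · SE = 2.326 · 0.01975 = 0.0459

CI: 0.396 ± 0.0459 = (0.350, 0.442)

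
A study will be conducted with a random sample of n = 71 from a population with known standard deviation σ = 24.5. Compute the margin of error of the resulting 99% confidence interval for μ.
Margin of error = 7.49

Margin of error = z* · σ/√n
= 2.576 · 24.5/√71
= 2.576 · 24.5/8.4261
= 7.49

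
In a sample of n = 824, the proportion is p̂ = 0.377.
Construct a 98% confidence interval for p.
(0.338, 0.416)

Proportion CI:
SE = √(p̂(1-p̂)/n) = √(0.377 · 0.623 / 824) = 0.01688

z* = 2.326
Margin = z* · SE = 2.326 · 0.01688 = 0.0393

CI: 0.377 ± 0.0393 = (0.338, 0.416)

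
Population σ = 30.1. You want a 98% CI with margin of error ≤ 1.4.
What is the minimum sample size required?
n ≥ 2501

For margin E ≤ 1.4:
n ≥ (z* · σ / E)²
n ≥ (2.326 · 30.1 / 1.4)²
n ≥ 2500.90

Minimum n = 2501 (rounding up)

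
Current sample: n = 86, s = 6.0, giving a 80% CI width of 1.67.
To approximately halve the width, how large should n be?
n ≈ 344

CI width ∝ 1/√n
To reduce width by factor 2, need √n to grow by 2 → need 2² = 4 times as many samples.

Current: n = 86, width = 1.67
New: n = 344, width ≈ 0.83

Width reduced by factor of 1.67/0.83 = 2.01.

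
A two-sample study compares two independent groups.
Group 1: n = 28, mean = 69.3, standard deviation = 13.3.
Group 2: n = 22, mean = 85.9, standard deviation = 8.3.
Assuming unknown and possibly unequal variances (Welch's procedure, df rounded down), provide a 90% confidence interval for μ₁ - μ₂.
(-21.76, -11.44)

Difference: x̄₁ - x̄₂ = -16.60
SE = √(s₁²/n₁ + s₂²/n₂) = √(13.3²/28 + 8.3²/22) = 3.0739
df = 45.90 → 45 (Welch–Satterthwaite, rounded down)
t* = 1.679

CI: -16.60 ± 1.679 · 3.0739 = -16.60 ± 5.16 = (-21.76, -11.44)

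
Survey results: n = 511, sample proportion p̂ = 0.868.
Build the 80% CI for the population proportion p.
(0.849, 0.887)

Proportion CI:
SE = √(p̂(1-p̂)/n) = √(0.868 · 0.132 / 511) = 0.01497

z* = 1.282
Margin = z* · SE = 1.282 · 0.01497 = 0.0192

CI: 0.868 ± 0.0192 = (0.849, 0.887)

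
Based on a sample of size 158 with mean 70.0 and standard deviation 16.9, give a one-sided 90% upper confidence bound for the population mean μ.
μ ≤ 71.73

Upper bound (one-sided):
t* = 1.287 (one-sided for 90%)
Upper bound = x̄ + t* · s/√n = 70.0 + 1.287 · 16.9/√158 = 71.73

We are 90% confident that μ ≤ 71.73.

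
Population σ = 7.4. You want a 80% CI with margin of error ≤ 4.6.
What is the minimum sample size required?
n ≥ 5

For margin E ≤ 4.6:
n ≥ (z* · σ / E)²
n ≥ (1.282 · 7.4 / 4.6)²
n ≥ 4.25

Minimum n = 5 (rounding up)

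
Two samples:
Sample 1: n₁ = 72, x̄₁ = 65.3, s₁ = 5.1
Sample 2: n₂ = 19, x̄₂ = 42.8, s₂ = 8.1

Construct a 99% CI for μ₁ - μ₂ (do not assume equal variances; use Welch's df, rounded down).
(16.97, 28.03)

Difference: x̄₁ - x̄₂ = 22.50
SE = √(s₁²/n₁ + s₂²/n₂) = √(5.1²/72 + 8.1²/19) = 1.9531
df = 21.90 → 21 (Welch–Satterthwaite, rounded down)
t* = 2.831

CI: 22.50 ± 2.831 · 1.9531 = 22.50 ± 5.53 = (16.97, 28.03)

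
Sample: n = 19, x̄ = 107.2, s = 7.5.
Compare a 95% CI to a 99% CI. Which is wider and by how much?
99% CI is wider by 2.67

df = 18
95% CI: t* = 2.101, (103.58, 110.82), width = 2 · t* · s/√n = 7.23
99% CI: t* = 2.878, (102.25, 112.15), width = 2 · t* · s/√n = 9.90

The 99% CI is wider by 9.90 - 7.23 = 2.67.
Higher confidence requires a wider interval.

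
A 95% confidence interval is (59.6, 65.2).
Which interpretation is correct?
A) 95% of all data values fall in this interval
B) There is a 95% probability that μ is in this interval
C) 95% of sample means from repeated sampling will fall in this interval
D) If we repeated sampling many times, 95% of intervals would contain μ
D

A) Wrong — a CI is about the parameter μ, not individual data values.
B) Wrong — μ is fixed; the randomness lives in the interval, not in μ.
C) Wrong — coverage applies to intervals containing μ, not to future x̄ values.
D) Correct — this is the frequentist long-run coverage interpretation.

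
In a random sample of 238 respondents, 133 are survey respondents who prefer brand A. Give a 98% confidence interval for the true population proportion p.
(0.484, 0.634)

Proportion CI:
p̂ = 133/238 = 0.55882
SE = √(p̂(1-p̂)/n) = √(0.55882 · 0.44118 / 238) = 0.03219

z* = 2.326
Margin = z* · SE = 2.326 · 0.03219 = 0.0749

CI: 0.55882 ± 0.0749 = (0.484, 0.634)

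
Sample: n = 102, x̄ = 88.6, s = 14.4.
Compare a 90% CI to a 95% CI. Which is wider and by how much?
95% CI is wider by 0.93

df = 101
90% CI: t* = 1.660, (86.23, 90.97), width = 2 · t* · s/√n = 4.73
95% CI: t* = 1.984, (85.77, 91.43), width = 2 · t* · s/√n = 5.66

The 95% CI is wider by 5.66 - 4.73 = 0.93.
Higher confidence requires a wider interval.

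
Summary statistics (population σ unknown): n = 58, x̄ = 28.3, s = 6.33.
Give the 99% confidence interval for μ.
(26.08, 30.52)

t-interval (σ unknown):
df = n - 1 = 57
t* = 2.665 for 99% confidence

Margin of error = t* · s/√n = 2.665 · 6.33/√58 = 2.22

CI: (26.08, 30.52)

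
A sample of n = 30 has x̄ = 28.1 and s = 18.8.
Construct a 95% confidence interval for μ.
(21.08, 35.12)

t-interval (σ unknown):
df = n - 1 = 29
t* = 2.045 for 95% confidence

Margin of error = t* · s/√n = 2.045 · 18.8/√30 = 7.02

CI: (21.08, 35.12)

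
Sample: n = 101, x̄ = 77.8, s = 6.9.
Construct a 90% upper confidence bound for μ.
μ ≤ 78.69

Upper bound (one-sided):
t* = 1.290 (one-sided for 90%)
Upper bound = x̄ + t* · s/√n = 77.8 + 1.290 · 6.9/√101 = 78.69

We are 90% confident that μ ≤ 78.69.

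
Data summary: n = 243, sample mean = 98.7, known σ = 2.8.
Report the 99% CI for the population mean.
(98.24, 99.16)

z-interval (σ known):
z* = 2.576 for 99% confidence

Margin of error = z* · σ/√n = 2.576 · 2.8/√243 = 0.46

CI: (98.7 - 0.46, 98.7 + 0.46) = (98.24, 99.16)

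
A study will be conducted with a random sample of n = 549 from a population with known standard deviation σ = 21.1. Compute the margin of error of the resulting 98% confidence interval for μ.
Margin of error = 2.09

Margin of error = z* · σ/√n
= 2.326 · 21.1/√549
= 2.326 · 21.1/23.4307
= 2.09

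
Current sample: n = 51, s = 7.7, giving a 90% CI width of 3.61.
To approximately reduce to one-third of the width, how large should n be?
n ≈ 459

CI width ∝ 1/√n
To reduce width by factor 3, need √n to grow by 3 → need 3² = 9 times as many samples.

Current: n = 51, width = 3.61
New: n = 459, width ≈ 1.18

Width reduced by factor of 3.61/1.18 = 3.06.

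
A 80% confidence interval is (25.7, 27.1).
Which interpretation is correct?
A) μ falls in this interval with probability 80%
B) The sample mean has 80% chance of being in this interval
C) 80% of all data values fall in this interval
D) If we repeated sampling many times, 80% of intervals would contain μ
D

A) Wrong — μ is fixed; the randomness lives in the interval, not in μ.
B) Wrong — x̄ is observed and sits in the interval by construction.
C) Wrong — a CI is about the parameter μ, not individual data values.
D) Correct — this is the frequentist long-run coverage interpretation.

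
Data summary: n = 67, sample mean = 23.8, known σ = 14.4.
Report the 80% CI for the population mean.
(21.54, 26.06)

z-interval (σ known):
z* = 1.282 for 80% confidence

Margin of error = z* · σ/√n = 1.282 · 14.4/√67 = 2.26

CI: (23.8 - 2.26, 23.8 + 2.26) = (21.54, 26.06)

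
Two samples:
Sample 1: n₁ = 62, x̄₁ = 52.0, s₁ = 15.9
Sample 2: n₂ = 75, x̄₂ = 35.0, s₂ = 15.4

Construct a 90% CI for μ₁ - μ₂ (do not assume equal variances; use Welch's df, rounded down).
(12.54, 21.46)

Difference: x̄₁ - x̄₂ = 17.00
SE = √(s₁²/n₁ + s₂²/n₂) = √(15.9²/62 + 15.4²/75) = 2.6907
df = 128.56 → 128 (Welch–Satterthwaite, rounded down)
t* = 1.657

CI: 17.00 ± 1.657 · 2.6907 = 17.00 ± 4.46 = (12.54, 21.46)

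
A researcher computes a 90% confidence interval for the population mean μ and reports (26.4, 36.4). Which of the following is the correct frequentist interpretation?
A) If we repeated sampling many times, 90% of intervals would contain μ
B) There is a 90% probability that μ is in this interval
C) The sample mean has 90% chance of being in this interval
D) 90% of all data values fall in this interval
A

A) Correct — this is the frequentist long-run coverage interpretation.
B) Wrong — μ is fixed; the randomness lives in the interval, not in μ.
C) Wrong — x̄ is observed and sits in the interval by construction.
D) Wrong — a CI is about the parameter μ, not individual data values.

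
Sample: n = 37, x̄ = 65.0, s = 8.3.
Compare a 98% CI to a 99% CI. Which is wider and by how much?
99% CI is wider by 0.78

df = 36
98% CI: t* = 2.434, (61.68, 68.32), width = 2 · t* · s/√n = 6.64
99% CI: t* = 2.719, (61.29, 68.71), width = 2 · t* · s/√n = 7.42

The 99% CI is wider by 7.42 - 6.64 = 0.78.
Higher confidence requires a wider interval.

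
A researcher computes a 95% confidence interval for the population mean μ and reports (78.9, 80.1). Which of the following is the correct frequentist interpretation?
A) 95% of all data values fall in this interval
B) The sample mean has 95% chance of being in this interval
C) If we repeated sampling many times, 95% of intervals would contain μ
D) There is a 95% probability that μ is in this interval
C

A) Wrong — a CI is about the parameter μ, not individual data values.
B) Wrong — x̄ is observed and sits in the interval by construction.
C) Correct — this is the frequentist long-run coverage interpretation.
D) Wrong — μ is fixed; the randomness lives in the interval, not in μ.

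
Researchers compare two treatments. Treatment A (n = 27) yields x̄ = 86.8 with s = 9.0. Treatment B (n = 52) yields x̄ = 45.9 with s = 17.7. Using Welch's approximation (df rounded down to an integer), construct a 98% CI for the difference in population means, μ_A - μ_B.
(33.76, 48.04)

Difference: x̄₁ - x̄₂ = 40.90
SE = √(s₁²/n₁ + s₂²/n₂) = √(9.0²/27 + 17.7²/52) = 3.0041
df = 76.99 → 76 (Welch–Satterthwaite, rounded down)
t* = 2.376

CI: 40.90 ± 2.376 · 3.0041 = 40.90 ± 7.14 = (33.76, 48.04)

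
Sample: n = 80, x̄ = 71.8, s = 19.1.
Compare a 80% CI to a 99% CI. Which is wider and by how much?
99% CI is wider by 5.76

df = 79
80% CI: t* = 1.292, (69.04, 74.56), width = 2 · t* · s/√n = 5.52
99% CI: t* = 2.640, (66.16, 77.44), width = 2 · t* · s/√n = 11.28

The 99% CI is wider by 11.28 - 5.52 = 5.76.
Higher confidence requires a wider interval.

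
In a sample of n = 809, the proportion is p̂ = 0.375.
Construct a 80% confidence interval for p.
(0.353, 0.397)

Proportion CI:
SE = √(p̂(1-p̂)/n) = √(0.375 · 0.625 / 809) = 0.01702

z* = 1.282
Margin = z* · SE = 1.282 · 0.01702 = 0.0218

CI: 0.375 ± 0.0218 = (0.353, 0.397)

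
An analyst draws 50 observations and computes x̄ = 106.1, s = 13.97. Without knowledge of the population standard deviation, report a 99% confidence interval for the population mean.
(100.81, 111.39)

t-interval (σ unknown):
df = n - 1 = 49
t* = 2.680 for 99% confidence

Margin of error = t* · s/√n = 2.680 · 13.97/√50 = 5.29

CI: (100.81, 111.39)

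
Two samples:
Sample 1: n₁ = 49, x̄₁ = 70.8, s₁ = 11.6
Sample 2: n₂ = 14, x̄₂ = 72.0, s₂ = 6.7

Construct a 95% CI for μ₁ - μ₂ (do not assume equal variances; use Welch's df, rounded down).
(-6.14, 3.74)

Difference: x̄₁ - x̄₂ = -1.20
SE = √(s₁²/n₁ + s₂²/n₂) = √(11.6²/49 + 6.7²/14) = 2.4398
df = 37.38 → 37 (Welch–Satterthwaite, rounded down)
t* = 2.026

CI: -1.20 ± 2.026 · 2.4398 = -1.20 ± 4.94 = (-6.14, 3.74)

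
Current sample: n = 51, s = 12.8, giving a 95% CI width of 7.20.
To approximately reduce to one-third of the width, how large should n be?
n ≈ 459

CI width ∝ 1/√n
To reduce width by factor 3, need √n to grow by 3 → need 3² = 9 times as many samples.

Current: n = 51, width = 7.20
New: n = 459, width ≈ 2.35

Width reduced by factor of 7.20/2.35 = 3.06.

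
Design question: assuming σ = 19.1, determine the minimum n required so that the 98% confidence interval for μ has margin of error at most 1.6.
n ≥ 771

For margin E ≤ 1.6:
n ≥ (z* · σ / E)²
n ≥ (2.326 · 19.1 / 1.6)²
n ≥ 770.99

Minimum n = 771 (rounding up)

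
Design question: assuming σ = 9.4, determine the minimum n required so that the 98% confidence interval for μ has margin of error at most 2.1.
n ≥ 109

For margin E ≤ 2.1:
n ≥ (z* · σ / E)²
n ≥ (2.326 · 9.4 / 2.1)²
n ≥ 108.40

Minimum n = 109 (rounding up)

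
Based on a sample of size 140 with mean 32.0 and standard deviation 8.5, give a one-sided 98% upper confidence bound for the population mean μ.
μ ≤ 33.49

Upper bound (one-sided):
t* = 2.073 (one-sided for 98%)
Upper bound = x̄ + t* · s/√n = 32.0 + 2.073 · 8.5/√140 = 33.49

We are 98% confident that μ ≤ 33.49.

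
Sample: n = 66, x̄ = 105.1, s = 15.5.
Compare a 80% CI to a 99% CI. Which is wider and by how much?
99% CI is wider by 5.19

df = 65
80% CI: t* = 1.295, (102.63, 107.57), width = 2 · t* · s/√n = 4.94
99% CI: t* = 2.654, (100.04, 110.16), width = 2 · t* · s/√n = 10.13

The 99% CI is wider by 10.13 - 4.94 = 5.19.
Higher confidence requires a wider interval.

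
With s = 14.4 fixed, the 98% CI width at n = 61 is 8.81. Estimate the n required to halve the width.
n ≈ 244

CI width ∝ 1/√n
To reduce width by factor 2, need √n to grow by 2 → need 2² = 4 times as many samples.

Current: n = 61, width = 8.81
New: n = 244, width ≈ 4.32

Width reduced by factor of 8.81/4.32 = 2.04.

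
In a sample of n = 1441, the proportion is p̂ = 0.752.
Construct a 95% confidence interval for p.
(0.730, 0.774)

Proportion CI:
SE = √(p̂(1-p̂)/n) = √(0.752 · 0.248 / 1441) = 0.01138

z* = 1.960
Margin = z* · SE = 1.960 · 0.01138 = 0.0223

CI: 0.752 ± 0.0223 = (0.730, 0.774)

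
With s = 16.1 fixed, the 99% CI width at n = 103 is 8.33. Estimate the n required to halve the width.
n ≈ 412

CI width ∝ 1/√n
To reduce width by factor 2, need √n to grow by 2 → need 2² = 4 times as many samples.

Current: n = 103, width = 8.33
New: n = 412, width ≈ 4.11

Width reduced by factor of 8.33/4.11 = 2.03.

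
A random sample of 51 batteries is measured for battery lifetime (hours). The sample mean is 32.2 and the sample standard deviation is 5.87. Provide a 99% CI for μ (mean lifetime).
(30.00, 34.40)

t-interval (σ unknown):
df = n - 1 = 50
t* = 2.678 for 99% confidence

Margin of error = t* · s/√n = 2.678 · 5.87/√51 = 2.20

CI: (30.00, 34.40)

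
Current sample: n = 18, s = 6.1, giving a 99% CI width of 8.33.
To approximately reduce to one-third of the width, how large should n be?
n ≈ 162

CI width ∝ 1/√n
To reduce width by factor 3, need √n to grow by 3 → need 3² = 9 times as many samples.

Current: n = 18, width = 8.33
New: n = 162, width ≈ 2.50

Width reduced by factor of 8.33/2.50 = 3.33.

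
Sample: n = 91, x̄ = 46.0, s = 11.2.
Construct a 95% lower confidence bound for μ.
μ ≥ 44.05

Lower bound (one-sided):
t* = 1.662 (one-sided for 95%)
Lower bound = x̄ - t* · s/√n = 46.0 - 1.662 · 11.2/√91 = 44.05

We are 95% confident that μ ≥ 44.05.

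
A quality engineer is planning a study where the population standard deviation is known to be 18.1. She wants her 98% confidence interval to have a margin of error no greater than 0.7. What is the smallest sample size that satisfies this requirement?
n ≥ 3618

For margin E ≤ 0.7:
n ≥ (z* · σ / E)²
n ≥ (2.326 · 18.1 / 0.7)²
n ≥ 3617.27

Minimum n = 3618 (rounding up)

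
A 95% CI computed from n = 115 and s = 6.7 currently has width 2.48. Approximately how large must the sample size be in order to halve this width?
n ≈ 460

CI width ∝ 1/√n
To reduce width by factor 2, need √n to grow by 2 → need 2² = 4 times as many samples.

Current: n = 115, width = 2.48
New: n = 460, width ≈ 1.23

Width reduced by factor of 2.48/1.23 = 2.02.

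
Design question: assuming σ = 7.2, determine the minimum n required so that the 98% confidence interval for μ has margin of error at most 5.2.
n ≥ 11

For margin E ≤ 5.2:
n ≥ (z* · σ / E)²
n ≥ (2.326 · 7.2 / 5.2)²
n ≥ 10.37

Minimum n = 11 (rounding up)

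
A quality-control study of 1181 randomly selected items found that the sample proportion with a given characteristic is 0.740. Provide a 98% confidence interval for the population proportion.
(0.710, 0.770)

Proportion CI:
SE = √(p̂(1-p̂)/n) = √(0.740 · 0.260 / 1181) = 0.01276

z* = 2.326
Margin = z* · SE = 2.326 · 0.01276 = 0.0297

CI: 0.740 ± 0.0297 = (0.710, 0.770)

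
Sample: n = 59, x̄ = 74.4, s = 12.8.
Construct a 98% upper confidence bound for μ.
μ ≤ 77.90

Upper bound (one-sided):
t* = 2.101 (one-sided for 98%)
Upper bound = x̄ + t* · s/√n = 74.4 + 2.101 · 12.8/√59 = 77.90

We are 98% confident that μ ≤ 77.90.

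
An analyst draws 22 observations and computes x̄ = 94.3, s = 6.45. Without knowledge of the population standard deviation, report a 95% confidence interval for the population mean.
(91.44, 97.16)

t-interval (σ unknown):
df = n - 1 = 21
t* = 2.080 for 95% confidence

Margin of error = t* · s/√n = 2.080 · 6.45/√22 = 2.86

CI: (91.44, 97.16)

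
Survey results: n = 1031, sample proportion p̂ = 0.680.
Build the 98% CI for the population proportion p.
(0.646, 0.714)

Proportion CI:
SE = √(p̂(1-p̂)/n) = √(0.680 · 0.320 / 1031) = 0.01453

z* = 2.326
Margin = z* · SE = 2.326 · 0.01453 = 0.0338

CI: 0.680 ± 0.0338 = (0.646, 0.714)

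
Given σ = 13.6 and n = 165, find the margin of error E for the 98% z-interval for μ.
Margin of error = 2.46

Margin of error = z* · σ/√n
= 2.326 · 13.6/√165
= 2.326 · 13.6/12.8452
= 2.46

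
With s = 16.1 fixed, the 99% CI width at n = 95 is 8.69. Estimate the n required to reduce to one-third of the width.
n ≈ 855

CI width ∝ 1/√n
To reduce width by factor 3, need √n to grow by 3 → need 3² = 9 times as many samples.

Current: n = 95, width = 8.69
New: n = 855, width ≈ 2.84

Width reduced by factor of 8.69/2.84 = 3.06.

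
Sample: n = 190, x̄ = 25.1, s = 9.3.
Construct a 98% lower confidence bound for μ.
μ ≥ 23.70

Lower bound (one-sided):
t* = 2.068 (one-sided for 98%)
Lower bound = x̄ - t* · s/√n = 25.1 - 2.068 · 9.3/√190 = 23.70

We are 98% confident that μ ≥ 23.70.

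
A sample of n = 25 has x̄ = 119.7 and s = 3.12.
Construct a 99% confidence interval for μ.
(117.95, 121.45)

t-interval (σ unknown):
df = n - 1 = 24
t* = 2.797 for 99% confidence

Margin of error = t* · s/√n = 2.797 · 3.12/√25 = 1.75

CI: (117.95, 121.45)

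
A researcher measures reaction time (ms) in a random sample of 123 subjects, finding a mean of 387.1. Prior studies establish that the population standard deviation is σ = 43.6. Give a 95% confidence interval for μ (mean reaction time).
(379.39, 394.81)

z-interval (σ known):
z* = 1.960 for 95% confidence

Margin of error = z* · σ/√n = 1.960 · 43.6/√123 = 7.71

CI: (387.1 - 7.71, 387.1 + 7.71) = (379.39, 394.81)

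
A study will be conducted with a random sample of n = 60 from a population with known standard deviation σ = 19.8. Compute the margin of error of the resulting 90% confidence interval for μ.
Margin of error = 4.20

Margin of error = z* · σ/√n
= 1.645 · 19.8/√60
= 1.645 · 19.8/7.7460
= 4.20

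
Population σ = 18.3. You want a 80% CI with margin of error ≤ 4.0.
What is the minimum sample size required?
n ≥ 35

For margin E ≤ 4.0:
n ≥ (z* · σ / E)²
n ≥ (1.282 · 18.3 / 4.0)²
n ≥ 34.40

Minimum n = 35 (rounding up)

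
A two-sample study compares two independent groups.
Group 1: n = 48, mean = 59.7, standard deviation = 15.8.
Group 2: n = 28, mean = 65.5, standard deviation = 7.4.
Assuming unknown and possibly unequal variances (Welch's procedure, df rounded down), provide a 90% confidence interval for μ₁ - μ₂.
(-10.26, -1.34)

Difference: x̄₁ - x̄₂ = -5.80
SE = √(s₁²/n₁ + s₂²/n₂) = √(15.8²/48 + 7.4²/28) = 2.6752
df = 71.41 → 71 (Welch–Satterthwaite, rounded down)
t* = 1.667

CI: -5.80 ± 1.667 · 2.6752 = -5.80 ± 4.46 = (-10.26, -1.34)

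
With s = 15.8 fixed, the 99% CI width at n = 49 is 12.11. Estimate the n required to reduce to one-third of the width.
n ≈ 441

CI width ∝ 1/√n
To reduce width by factor 3, need √n to grow by 3 → need 3² = 9 times as many samples.

Current: n = 49, width = 12.11
New: n = 441, width ≈ 3.89

Width reduced by factor of 12.11/3.89 = 3.11.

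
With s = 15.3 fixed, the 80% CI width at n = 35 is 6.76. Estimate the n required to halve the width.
n ≈ 140

CI width ∝ 1/√n
To reduce width by factor 2, need √n to grow by 2 → need 2² = 4 times as many samples.

Current: n = 35, width = 6.76
New: n = 140, width ≈ 3.33

Width reduced by factor of 6.76/3.33 = 2.03.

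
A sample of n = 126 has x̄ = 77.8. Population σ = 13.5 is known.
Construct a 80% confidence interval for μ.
(76.26, 79.34)

z-interval (σ known):
z* = 1.282 for 80% confidence

Margin of error = z* · σ/√n = 1.282 · 13.5/√126 = 1.54

CI: (77.8 - 1.54, 77.8 + 1.54) = (76.26, 79.34)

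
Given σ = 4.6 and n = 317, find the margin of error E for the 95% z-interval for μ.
Margin of error = 0.51

Margin of error = z* · σ/√n
= 1.960 · 4.6/√317
= 1.960 · 4.6/17.8045
= 0.51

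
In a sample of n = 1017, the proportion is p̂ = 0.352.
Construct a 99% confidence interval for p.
(0.313, 0.391)

Proportion CI:
SE = √(p̂(1-p̂)/n) = √(0.352 · 0.648 / 1017) = 0.01498

z* = 2.576
Margin = z* · SE = 2.576 · 0.01498 = 0.0386

CI: 0.352 ± 0.0386 = (0.313, 0.391)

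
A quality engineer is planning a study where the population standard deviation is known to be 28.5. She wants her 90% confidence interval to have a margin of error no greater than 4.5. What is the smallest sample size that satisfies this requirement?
n ≥ 109

For margin E ≤ 4.5:
n ≥ (z* · σ / E)²
n ≥ (1.645 · 28.5 / 4.5)²
n ≥ 108.54

Minimum n = 109 (rounding up)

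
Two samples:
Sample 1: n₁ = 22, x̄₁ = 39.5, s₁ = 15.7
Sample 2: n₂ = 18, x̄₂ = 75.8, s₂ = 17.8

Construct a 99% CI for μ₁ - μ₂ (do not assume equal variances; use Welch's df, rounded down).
(-50.94, -21.66)

Difference: x̄₁ - x̄₂ = -36.30
SE = √(s₁²/n₁ + s₂²/n₂) = √(15.7²/22 + 17.8²/18) = 5.3672
df = 34.28 → 34 (Welch–Satterthwaite, rounded down)
t* = 2.728

CI: -36.30 ± 2.728 · 5.3672 = -36.30 ± 14.64 = (-50.94, -21.66)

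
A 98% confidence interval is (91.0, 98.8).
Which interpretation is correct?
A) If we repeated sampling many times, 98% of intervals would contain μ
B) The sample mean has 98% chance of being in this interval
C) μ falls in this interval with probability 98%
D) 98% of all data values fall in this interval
A

A) Correct — this is the frequentist long-run coverage interpretation.
B) Wrong — x̄ is observed and sits in the interval by construction.
C) Wrong — μ is fixed; the randomness lives in the interval, not in μ.
D) Wrong — a CI is about the parameter μ, not individual data values.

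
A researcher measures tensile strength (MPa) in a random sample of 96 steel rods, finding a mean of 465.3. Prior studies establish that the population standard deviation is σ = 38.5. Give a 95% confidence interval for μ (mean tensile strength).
(457.60, 473.00)

z-interval (σ known):
z* = 1.960 for 95% confidence

Margin of error = z* · σ/√n = 1.960 · 38.5/√96 = 7.70

CI: (465.3 - 7.70, 465.3 + 7.70) = (457.60, 473.00)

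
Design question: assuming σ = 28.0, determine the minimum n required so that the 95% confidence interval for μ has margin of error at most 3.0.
n ≥ 335

For margin E ≤ 3.0:
n ≥ (z* · σ / E)²
n ≥ (1.960 · 28.0 / 3.0)²
n ≥ 334.65

Minimum n = 335 (rounding up)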